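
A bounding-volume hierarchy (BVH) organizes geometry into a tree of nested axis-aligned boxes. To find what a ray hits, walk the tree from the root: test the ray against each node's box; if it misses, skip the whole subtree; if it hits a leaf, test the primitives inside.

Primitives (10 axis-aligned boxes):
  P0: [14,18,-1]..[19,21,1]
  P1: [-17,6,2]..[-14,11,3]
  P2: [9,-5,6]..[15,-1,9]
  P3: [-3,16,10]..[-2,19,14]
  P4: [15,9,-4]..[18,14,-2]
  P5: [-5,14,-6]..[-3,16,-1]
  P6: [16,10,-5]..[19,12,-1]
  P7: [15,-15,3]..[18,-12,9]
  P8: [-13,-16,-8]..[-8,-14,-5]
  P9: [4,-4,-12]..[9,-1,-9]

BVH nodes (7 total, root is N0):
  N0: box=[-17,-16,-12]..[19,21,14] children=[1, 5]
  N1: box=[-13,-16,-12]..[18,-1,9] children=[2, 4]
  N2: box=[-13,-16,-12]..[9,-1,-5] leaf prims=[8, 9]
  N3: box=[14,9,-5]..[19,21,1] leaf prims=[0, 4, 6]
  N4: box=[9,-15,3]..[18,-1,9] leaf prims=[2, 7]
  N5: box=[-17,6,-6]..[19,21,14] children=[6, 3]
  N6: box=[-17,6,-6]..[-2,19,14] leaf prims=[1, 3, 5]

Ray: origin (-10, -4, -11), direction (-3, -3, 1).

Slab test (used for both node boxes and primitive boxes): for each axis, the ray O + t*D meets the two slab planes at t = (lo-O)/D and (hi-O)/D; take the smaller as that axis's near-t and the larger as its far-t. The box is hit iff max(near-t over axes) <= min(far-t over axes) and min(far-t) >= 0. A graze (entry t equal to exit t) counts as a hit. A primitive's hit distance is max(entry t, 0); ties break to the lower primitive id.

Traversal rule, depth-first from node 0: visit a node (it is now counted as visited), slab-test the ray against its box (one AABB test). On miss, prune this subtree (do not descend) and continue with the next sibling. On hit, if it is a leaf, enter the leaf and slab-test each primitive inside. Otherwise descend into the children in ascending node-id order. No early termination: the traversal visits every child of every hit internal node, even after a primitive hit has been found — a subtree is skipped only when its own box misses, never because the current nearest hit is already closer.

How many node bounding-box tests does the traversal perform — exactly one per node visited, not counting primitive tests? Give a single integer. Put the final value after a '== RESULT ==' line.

Traverse from the root:
N0 x:[-29/3,7/3] y:[-25/3,4] z:[-1,25] -> hit [-1,7/3], descend [1, 5]
  N1 x:[-28/3,1] y:[-1,4] z:[-1,20] -> hit [-1,1], descend [2, 4]
    N2 x:[-19/3,1] y:[-1,4] z:[-1,6] -> hit [-1,1] leaf, test {P8(miss), P9(miss)}
    N4 x:[-28/3,-19/3] y:[-1,11/3] z:[14,20] -> miss, prune
  N5 x:[-29/3,7/3] y:[-25/3,-10/3] z:[5,25] -> miss, prune

order=[0, 1, 2, 4, 5]  |boxes|=5  |leaves|=1  hit=miss

== RESULT ==
5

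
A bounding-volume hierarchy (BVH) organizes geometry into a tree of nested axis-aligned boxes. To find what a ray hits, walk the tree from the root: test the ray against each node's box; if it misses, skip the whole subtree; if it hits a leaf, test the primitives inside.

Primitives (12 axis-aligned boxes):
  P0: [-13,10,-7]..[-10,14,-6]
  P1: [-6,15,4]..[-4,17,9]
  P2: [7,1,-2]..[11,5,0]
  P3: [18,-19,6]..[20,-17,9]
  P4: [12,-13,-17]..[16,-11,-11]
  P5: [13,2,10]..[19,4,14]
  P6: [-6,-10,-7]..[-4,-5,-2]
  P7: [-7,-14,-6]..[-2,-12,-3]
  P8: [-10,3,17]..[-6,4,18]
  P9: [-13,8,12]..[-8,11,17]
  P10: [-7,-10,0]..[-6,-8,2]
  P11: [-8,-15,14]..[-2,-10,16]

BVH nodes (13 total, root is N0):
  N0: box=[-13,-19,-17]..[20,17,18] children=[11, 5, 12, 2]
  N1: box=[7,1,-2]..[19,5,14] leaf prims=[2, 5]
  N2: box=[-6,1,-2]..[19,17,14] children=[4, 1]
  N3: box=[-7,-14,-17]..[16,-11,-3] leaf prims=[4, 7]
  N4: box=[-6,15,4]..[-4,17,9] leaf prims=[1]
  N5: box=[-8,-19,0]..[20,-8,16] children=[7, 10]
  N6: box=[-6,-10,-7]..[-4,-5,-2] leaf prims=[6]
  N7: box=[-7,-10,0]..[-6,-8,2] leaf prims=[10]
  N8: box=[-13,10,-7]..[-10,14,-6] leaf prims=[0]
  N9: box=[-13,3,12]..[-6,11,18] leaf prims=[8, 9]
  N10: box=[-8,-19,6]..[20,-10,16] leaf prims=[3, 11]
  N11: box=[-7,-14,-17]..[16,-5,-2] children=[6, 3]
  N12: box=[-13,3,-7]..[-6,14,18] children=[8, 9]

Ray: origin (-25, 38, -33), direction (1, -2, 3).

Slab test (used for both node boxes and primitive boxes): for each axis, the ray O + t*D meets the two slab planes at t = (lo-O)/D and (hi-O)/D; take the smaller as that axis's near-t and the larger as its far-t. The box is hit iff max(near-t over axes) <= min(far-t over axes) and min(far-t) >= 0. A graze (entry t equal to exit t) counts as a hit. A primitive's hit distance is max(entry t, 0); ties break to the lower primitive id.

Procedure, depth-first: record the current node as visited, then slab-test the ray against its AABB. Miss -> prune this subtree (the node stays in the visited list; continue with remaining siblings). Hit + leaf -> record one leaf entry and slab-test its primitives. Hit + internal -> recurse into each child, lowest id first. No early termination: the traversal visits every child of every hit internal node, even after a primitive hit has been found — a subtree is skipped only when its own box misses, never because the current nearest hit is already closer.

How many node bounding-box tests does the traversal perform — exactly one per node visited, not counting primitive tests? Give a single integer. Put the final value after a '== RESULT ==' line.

Walk:
N0 x:[12,45] y:[21/2,57/2] z:[16/3,17] -> hit [12,17], descend [2, 5, 11, 12]
  N2 x:[19,44] y:[21/2,37/2] z:[31/3,47/3] -> miss, prune
  N5 x:[17,45] y:[23,57/2] z:[11,49/3] -> miss, prune
  N11 x:[18,41] y:[43/2,26] z:[16/3,31/3] -> miss, prune
  N12 x:[12,19] y:[12,35/2] z:[26/3,17] -> hit [12,17], descend [8, 9]
    N8 x:[12,15] y:[12,14] z:[26/3,9] -> miss, prune
    N9 x:[12,19] y:[27/2,35/2] z:[15,17] -> hit [15,17] leaf, test {P8@t=17, P9@t=15}

Visited [0, 2, 5, 11, 12, 8, 9]. Tests: 7 box, 1 leaf. Nearest: P9.

== RESULT ==
7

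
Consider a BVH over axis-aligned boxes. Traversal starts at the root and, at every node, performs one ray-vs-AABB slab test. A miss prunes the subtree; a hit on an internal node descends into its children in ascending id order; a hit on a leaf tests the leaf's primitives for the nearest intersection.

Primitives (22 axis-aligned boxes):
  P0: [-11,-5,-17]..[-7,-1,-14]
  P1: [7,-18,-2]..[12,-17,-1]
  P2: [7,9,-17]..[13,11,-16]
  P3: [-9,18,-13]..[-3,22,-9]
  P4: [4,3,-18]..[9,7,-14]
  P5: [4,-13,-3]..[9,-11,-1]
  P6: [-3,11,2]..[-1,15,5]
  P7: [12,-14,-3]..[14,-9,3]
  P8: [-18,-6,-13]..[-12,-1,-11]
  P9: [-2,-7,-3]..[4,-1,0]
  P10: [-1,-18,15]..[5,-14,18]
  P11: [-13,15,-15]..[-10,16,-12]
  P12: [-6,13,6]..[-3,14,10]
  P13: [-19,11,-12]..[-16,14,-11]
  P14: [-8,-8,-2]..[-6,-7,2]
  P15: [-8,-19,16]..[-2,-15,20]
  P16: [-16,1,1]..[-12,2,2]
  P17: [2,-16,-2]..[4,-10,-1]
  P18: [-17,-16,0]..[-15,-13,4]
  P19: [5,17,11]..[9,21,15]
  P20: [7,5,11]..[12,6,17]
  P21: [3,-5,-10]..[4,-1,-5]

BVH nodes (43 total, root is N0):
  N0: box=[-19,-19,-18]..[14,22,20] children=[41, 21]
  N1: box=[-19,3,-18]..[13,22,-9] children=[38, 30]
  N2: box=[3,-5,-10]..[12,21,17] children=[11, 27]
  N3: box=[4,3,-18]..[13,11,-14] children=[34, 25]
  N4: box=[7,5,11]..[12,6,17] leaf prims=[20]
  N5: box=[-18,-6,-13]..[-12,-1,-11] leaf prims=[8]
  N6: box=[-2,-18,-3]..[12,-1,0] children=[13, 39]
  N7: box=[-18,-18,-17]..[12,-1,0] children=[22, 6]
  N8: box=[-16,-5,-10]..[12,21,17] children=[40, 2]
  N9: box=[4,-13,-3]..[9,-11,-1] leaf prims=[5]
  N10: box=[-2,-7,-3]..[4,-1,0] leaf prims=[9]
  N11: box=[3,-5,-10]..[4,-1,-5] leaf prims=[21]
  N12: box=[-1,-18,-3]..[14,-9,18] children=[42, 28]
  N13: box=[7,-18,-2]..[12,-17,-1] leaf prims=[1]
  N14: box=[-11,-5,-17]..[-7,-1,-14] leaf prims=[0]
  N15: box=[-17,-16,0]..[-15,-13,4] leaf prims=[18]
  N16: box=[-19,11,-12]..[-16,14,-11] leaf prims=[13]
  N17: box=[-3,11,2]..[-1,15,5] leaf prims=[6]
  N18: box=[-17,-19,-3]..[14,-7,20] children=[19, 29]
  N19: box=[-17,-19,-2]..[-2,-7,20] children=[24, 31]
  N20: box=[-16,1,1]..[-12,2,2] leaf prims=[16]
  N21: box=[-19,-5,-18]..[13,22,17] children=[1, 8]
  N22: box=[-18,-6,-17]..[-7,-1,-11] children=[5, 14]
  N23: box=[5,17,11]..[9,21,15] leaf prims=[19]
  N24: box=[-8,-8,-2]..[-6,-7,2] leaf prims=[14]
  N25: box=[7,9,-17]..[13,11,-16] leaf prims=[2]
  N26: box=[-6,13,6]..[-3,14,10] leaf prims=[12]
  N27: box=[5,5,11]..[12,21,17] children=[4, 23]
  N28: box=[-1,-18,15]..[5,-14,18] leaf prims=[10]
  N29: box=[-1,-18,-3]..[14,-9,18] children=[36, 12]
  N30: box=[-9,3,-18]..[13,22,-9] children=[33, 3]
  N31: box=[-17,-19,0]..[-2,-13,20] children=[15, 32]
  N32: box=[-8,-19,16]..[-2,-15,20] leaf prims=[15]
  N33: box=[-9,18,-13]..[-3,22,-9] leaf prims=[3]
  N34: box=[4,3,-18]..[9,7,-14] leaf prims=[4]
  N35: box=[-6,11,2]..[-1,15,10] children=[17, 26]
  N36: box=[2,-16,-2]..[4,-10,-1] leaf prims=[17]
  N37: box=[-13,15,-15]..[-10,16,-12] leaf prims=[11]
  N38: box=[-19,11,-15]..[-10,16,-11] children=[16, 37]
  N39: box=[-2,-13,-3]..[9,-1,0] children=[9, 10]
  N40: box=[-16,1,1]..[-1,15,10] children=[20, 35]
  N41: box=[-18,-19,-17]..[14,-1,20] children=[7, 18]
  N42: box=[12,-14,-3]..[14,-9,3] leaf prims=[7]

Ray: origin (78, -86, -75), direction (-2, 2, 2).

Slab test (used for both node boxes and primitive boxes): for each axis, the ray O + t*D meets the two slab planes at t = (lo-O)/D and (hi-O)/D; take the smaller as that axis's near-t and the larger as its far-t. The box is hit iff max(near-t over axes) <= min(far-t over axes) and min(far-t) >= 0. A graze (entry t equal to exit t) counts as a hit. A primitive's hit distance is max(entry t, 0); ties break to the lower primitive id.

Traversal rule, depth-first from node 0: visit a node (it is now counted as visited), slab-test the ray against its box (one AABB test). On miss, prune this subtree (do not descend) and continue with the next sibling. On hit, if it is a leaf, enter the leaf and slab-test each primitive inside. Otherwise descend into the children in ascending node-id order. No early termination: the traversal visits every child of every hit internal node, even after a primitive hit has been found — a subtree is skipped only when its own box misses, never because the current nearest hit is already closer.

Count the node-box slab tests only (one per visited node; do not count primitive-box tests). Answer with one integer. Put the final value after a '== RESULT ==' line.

Traverse from the root:
N0 x:[32,97/2] y:[67/2,54] z:[57/2,95/2] -> hit [67/2,95/2], descend [21, 41]
  N21 x:[65/2,97/2] y:[81/2,54] z:[57/2,46] -> hit [81/2,46], descend [1, 8]
    N1 x:[65/2,97/2] y:[89/2,54] z:[57/2,33] -> miss, prune
    N8 x:[33,47] y:[81/2,107/2] z:[65/2,46] -> hit [81/2,46], descend [2, 40]
      N2 x:[33,75/2] y:[81/2,107/2] z:[65/2,46] -> miss, prune
      N40 x:[79/2,47] y:[87/2,101/2] z:[38,85/2] -> miss, prune
  N41 x:[32,48] y:[67/2,85/2] z:[29,95/2] -> hit [67/2,85/2], descend [7, 18]
    N7 x:[33,48] y:[34,85/2] z:[29,75/2] -> hit [34,75/2], descend [6, 22]
      N6 x:[33,40] y:[34,85/2] z:[36,75/2] -> hit [36,75/2], descend [13, 39]
        N13 x:[33,71/2] y:[34,69/2] z:[73/2,37] -> miss, prune
        N39 x:[69/2,40] y:[73/2,85/2] z:[36,75/2] -> hit [73/2,75/2], descend [9, 10]
          N9 x:[69/2,37] y:[73/2,75/2] z:[36,37] -> hit [73/2,37] leaf, test {P5@t=73/2}
          N10 x:[37,40] y:[79/2,85/2] z:[36,75/2] -> miss, prune
      N22 x:[85/2,48] y:[40,85/2] z:[29,32] -> miss, prune
    N18 x:[32,95/2] y:[67/2,79/2] z:[36,95/2] -> hit [36,79/2], descend [19, 29]
      N19 x:[40,95/2] y:[67/2,79/2] z:[73/2,95/2] -> miss, prune
      N29 x:[32,79/2] y:[34,77/2] z:[36,93/2] -> hit [36,77/2], descend [12, 36]
        N12 x:[32,79/2] y:[34,77/2] z:[36,93/2] -> hit [36,77/2], descend [28, 42]
          N28 x:[73/2,79/2] y:[34,36] z:[45,93/2] -> miss, prune
          N42 x:[32,33] y:[36,77/2] z:[36,39] -> miss, prune
        N36 x:[37,38] y:[35,38] z:[73/2,37] -> hit [37,37] leaf, test {P17@t=37}

Summary -> nodes [0, 21, 1, 8, 2, 40, 41, 7, 6, 13, 39, 9, 10, 22, 18, 19, 29, 12, 28, 42, 36]; box-tests=21; leaf-entries=2; first=P5

== RESULT ==
21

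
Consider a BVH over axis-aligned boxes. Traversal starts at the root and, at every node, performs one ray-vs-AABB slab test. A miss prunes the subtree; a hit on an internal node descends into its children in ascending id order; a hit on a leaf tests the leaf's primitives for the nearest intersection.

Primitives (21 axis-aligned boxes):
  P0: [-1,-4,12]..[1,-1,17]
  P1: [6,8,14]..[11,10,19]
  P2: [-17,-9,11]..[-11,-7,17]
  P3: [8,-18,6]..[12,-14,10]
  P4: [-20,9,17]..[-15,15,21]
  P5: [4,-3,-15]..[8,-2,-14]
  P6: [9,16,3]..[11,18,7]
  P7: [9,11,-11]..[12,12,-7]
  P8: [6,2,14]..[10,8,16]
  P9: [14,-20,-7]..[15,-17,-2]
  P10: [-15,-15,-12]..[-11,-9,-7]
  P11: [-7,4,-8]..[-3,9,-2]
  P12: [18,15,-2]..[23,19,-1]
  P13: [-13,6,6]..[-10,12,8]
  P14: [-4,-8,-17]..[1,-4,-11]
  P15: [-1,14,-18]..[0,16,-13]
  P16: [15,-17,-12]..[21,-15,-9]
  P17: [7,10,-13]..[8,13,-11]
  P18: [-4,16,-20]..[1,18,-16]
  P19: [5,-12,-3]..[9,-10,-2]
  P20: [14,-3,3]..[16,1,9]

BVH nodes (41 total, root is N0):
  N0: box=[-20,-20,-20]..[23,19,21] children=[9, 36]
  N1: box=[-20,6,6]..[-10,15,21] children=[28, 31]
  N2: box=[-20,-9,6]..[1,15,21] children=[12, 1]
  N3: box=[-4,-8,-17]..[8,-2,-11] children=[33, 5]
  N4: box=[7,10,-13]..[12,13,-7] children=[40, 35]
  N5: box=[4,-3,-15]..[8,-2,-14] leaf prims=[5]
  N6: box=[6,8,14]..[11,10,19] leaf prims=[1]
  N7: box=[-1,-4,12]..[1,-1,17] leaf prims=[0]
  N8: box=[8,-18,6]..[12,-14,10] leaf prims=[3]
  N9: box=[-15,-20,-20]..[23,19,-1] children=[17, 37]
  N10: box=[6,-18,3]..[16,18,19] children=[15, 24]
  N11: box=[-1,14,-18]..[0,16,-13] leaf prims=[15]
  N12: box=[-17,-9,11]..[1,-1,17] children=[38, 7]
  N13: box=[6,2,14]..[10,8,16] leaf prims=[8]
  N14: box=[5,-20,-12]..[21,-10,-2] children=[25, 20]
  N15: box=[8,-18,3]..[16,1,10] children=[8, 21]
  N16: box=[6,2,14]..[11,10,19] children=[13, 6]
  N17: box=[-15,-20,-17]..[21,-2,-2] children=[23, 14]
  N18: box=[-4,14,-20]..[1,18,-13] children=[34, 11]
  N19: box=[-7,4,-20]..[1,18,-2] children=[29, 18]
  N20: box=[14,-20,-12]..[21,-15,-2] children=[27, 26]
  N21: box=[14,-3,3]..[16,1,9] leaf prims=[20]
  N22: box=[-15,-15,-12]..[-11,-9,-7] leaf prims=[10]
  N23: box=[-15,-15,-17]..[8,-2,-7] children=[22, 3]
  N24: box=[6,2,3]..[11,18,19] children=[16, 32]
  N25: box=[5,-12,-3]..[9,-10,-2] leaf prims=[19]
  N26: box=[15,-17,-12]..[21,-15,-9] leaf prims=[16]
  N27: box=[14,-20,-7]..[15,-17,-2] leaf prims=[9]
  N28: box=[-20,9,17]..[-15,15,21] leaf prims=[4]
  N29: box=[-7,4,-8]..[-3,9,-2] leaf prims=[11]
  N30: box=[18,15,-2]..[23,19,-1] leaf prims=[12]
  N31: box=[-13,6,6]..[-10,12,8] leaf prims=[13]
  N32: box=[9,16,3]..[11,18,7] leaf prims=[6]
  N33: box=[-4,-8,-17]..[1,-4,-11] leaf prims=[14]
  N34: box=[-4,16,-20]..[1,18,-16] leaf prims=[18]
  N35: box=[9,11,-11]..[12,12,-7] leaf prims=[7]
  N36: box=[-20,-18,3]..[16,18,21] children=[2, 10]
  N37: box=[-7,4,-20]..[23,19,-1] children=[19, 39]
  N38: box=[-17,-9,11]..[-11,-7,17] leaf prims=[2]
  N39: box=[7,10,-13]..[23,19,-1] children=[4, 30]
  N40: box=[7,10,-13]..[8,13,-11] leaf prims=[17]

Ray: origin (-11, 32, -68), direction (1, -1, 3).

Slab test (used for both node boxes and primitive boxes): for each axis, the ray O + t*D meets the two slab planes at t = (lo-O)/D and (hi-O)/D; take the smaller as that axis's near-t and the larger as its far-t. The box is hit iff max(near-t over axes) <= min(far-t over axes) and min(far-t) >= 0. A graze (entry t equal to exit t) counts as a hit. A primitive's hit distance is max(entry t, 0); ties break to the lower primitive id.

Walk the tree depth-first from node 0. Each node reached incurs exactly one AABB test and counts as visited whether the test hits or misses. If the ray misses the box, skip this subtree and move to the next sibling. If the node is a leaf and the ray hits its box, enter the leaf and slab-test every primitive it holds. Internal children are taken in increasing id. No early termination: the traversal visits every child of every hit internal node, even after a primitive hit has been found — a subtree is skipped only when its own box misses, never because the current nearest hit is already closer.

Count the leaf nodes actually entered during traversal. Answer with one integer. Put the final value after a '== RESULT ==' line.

Trace the traversal:
N0 x:[-9,34] y:[13,52] z:[16,89/3] -> hit [16,89/3], descend [9, 36]
  N9 x:[-4,34] y:[13,52] z:[16,67/3] -> hit [16,67/3], descend [17, 37]
    N17 x:[-4,32] y:[34,52] z:[17,22] -> miss, prune
    N37 x:[4,34] y:[13,28] z:[16,67/3] -> hit [16,67/3], descend [19, 39]
      N19 x:[4,12] y:[14,28] z:[16,22] -> miss, prune
      N39 x:[18,34] y:[13,22] z:[55/3,67/3] -> hit [55/3,22], descend [4, 30]
        N4 x:[18,23] y:[19,22] z:[55/3,61/3] -> hit [19,61/3], descend [35, 40]
          N35 x:[20,23] y:[20,21] z:[19,61/3] -> hit [20,61/3] leaf, test {P7@t=20}
          N40 x:[18,19] y:[19,22] z:[55/3,19] -> hit [19,19] leaf, test {P17@t=19}
        N30 x:[29,34] y:[13,17] z:[22,67/3] -> miss, prune
  N36 x:[-9,27] y:[14,50] z:[71/3,89/3] -> hit [71/3,27], descend [2, 10]
    N2 x:[-9,12] y:[17,41] z:[74/3,89/3] -> miss, prune
    N10 x:[17,27] y:[14,50] z:[71/3,29] -> hit [71/3,27], descend [15, 24]
      N15 x:[19,27] y:[31,50] z:[71/3,26] -> miss, prune
      N24 x:[17,22] y:[14,30] z:[71/3,29] -> miss, prune

15 AABB tests over nodes [0, 9, 17, 37, 19, 39, 4, 35, 40, 30, 36, 2, 10, 15, 24]; 2 leaves entered; closest P17.

== RESULT ==
2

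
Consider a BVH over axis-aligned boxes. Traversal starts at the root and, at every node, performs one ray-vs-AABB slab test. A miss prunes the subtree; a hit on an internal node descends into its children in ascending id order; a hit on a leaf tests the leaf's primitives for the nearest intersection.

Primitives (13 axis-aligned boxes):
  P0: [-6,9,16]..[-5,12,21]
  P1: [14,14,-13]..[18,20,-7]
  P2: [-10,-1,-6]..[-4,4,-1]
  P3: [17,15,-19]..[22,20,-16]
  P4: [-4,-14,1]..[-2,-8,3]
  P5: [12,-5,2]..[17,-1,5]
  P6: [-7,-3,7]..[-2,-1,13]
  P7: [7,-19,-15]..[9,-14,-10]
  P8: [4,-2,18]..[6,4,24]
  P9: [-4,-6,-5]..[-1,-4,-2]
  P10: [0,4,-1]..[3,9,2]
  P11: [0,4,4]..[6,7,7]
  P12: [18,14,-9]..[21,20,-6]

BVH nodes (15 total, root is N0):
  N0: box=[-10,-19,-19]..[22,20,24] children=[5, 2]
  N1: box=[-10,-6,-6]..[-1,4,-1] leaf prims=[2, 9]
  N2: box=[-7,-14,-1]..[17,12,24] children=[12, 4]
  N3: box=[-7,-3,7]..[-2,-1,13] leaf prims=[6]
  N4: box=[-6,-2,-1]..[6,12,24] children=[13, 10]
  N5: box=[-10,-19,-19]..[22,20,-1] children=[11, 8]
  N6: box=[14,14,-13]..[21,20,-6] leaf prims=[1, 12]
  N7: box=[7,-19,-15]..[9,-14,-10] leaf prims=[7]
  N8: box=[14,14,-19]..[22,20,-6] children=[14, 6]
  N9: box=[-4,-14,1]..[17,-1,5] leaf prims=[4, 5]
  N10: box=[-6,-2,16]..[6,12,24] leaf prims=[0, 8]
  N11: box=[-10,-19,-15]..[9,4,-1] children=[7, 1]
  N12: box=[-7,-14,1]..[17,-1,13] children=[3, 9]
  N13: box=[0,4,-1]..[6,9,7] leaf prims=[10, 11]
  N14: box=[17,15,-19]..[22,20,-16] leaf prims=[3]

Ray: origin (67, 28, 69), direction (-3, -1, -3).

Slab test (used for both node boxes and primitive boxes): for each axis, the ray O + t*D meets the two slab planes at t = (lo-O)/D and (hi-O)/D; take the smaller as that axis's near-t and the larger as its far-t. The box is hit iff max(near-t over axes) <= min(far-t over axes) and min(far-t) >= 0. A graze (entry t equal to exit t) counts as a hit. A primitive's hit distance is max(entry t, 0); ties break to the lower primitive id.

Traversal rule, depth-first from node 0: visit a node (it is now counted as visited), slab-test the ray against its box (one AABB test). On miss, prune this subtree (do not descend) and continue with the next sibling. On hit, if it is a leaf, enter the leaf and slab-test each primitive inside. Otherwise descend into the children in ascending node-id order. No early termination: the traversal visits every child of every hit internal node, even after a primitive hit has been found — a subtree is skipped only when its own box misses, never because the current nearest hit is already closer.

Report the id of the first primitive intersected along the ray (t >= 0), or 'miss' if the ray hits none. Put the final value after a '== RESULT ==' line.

Walk:
N0 x:[15,77/3] y:[8,47] z:[15,88/3] -> hit [15,77/3], descend [2, 5]
  N2 x:[50/3,74/3] y:[16,42] z:[15,70/3] -> hit [50/3,70/3], descend [4, 12]
    N4 x:[61/3,73/3] y:[16,30] z:[15,70/3] -> hit [61/3,70/3], descend [10, 13]
      N10 x:[61/3,73/3] y:[16,30] z:[15,53/3] -> miss, prune
      N13 x:[61/3,67/3] y:[19,24] z:[62/3,70/3] -> hit [62/3,67/3] leaf, test {P10@t=67/3, P11@t=21}
    N12 x:[50/3,74/3] y:[29,42] z:[56/3,68/3] -> miss, prune
  N5 x:[15,77/3] y:[8,47] z:[70/3,88/3] -> hit [70/3,77/3], descend [8, 11]
    N8 x:[15,53/3] y:[8,14] z:[25,88/3] -> miss, prune
    N11 x:[58/3,77/3] y:[24,47] z:[70/3,28] -> hit [24,77/3], descend [1, 7]
      N1 x:[68/3,77/3] y:[24,34] z:[70/3,25] -> hit [24,25] leaf, test {P2@t=24, P9(miss)}
      N7 x:[58/3,20] y:[42,47] z:[79/3,28] -> miss, prune

order=[0, 2, 4, 10, 13, 12, 5, 8, 11, 1, 7]  |boxes|=11  |leaves|=2  hit=P11

== RESULT ==
11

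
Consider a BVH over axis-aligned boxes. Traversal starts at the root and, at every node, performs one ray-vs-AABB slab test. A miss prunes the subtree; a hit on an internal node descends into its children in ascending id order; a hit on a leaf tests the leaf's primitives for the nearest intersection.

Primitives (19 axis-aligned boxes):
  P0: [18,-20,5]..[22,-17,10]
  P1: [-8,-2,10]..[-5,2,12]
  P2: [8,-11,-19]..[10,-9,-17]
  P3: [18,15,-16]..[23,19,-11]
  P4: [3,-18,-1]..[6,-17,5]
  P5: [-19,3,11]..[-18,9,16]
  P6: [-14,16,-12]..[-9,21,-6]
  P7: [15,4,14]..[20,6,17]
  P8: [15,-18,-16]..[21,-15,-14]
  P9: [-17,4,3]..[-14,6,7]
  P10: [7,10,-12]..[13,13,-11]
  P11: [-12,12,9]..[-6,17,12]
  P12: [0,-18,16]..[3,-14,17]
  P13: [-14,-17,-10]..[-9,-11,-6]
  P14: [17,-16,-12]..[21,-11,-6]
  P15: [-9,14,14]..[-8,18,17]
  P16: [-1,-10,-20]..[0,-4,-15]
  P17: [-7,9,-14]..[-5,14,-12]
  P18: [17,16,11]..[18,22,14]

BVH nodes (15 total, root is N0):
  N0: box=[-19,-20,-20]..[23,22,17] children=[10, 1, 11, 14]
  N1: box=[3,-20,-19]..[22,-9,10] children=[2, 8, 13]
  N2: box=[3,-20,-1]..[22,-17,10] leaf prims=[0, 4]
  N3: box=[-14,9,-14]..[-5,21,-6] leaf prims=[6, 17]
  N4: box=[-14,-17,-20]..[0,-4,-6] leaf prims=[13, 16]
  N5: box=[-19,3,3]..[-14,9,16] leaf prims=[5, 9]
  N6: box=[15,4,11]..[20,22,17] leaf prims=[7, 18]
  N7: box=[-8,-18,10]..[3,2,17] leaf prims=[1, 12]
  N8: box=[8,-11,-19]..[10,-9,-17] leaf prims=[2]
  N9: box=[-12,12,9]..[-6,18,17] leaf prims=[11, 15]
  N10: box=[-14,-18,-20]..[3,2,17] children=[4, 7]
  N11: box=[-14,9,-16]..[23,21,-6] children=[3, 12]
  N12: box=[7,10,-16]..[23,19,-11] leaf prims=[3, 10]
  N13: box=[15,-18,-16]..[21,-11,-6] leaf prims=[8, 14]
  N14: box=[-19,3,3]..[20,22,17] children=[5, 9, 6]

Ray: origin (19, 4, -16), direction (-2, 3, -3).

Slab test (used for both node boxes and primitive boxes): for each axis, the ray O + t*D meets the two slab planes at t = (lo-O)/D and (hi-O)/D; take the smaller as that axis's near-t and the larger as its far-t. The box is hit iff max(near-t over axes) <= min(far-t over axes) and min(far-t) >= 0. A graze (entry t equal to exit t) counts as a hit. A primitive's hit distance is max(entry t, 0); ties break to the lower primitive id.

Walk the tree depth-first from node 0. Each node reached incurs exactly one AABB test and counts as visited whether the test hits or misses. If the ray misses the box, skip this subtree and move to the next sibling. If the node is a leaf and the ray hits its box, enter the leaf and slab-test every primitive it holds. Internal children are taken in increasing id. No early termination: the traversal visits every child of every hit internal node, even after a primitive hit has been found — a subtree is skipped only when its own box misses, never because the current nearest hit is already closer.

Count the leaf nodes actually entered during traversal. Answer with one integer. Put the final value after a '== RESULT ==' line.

Trace the traversal:
N0 x:[-2,19] y:[-8,6] z:[-11,4/3] -> hit [-2,4/3], descend [1, 10, 11, 14]
  N1 x:[-3/2,8] y:[-8,-13/3] z:[-26/3,1] -> miss, prune
  N10 x:[8,33/2] y:[-22/3,-2/3] z:[-11,4/3] -> miss, prune
  N11 x:[-2,33/2] y:[5/3,17/3] z:[-10/3,0] -> miss, prune
  N14 x:[-1/2,19] y:[-1/3,6] z:[-11,-19/3] -> miss, prune

Visited [0, 1, 10, 11, 14]. Tests: 5 box, 0 leaf. Nearest: miss.

== RESULT ==
0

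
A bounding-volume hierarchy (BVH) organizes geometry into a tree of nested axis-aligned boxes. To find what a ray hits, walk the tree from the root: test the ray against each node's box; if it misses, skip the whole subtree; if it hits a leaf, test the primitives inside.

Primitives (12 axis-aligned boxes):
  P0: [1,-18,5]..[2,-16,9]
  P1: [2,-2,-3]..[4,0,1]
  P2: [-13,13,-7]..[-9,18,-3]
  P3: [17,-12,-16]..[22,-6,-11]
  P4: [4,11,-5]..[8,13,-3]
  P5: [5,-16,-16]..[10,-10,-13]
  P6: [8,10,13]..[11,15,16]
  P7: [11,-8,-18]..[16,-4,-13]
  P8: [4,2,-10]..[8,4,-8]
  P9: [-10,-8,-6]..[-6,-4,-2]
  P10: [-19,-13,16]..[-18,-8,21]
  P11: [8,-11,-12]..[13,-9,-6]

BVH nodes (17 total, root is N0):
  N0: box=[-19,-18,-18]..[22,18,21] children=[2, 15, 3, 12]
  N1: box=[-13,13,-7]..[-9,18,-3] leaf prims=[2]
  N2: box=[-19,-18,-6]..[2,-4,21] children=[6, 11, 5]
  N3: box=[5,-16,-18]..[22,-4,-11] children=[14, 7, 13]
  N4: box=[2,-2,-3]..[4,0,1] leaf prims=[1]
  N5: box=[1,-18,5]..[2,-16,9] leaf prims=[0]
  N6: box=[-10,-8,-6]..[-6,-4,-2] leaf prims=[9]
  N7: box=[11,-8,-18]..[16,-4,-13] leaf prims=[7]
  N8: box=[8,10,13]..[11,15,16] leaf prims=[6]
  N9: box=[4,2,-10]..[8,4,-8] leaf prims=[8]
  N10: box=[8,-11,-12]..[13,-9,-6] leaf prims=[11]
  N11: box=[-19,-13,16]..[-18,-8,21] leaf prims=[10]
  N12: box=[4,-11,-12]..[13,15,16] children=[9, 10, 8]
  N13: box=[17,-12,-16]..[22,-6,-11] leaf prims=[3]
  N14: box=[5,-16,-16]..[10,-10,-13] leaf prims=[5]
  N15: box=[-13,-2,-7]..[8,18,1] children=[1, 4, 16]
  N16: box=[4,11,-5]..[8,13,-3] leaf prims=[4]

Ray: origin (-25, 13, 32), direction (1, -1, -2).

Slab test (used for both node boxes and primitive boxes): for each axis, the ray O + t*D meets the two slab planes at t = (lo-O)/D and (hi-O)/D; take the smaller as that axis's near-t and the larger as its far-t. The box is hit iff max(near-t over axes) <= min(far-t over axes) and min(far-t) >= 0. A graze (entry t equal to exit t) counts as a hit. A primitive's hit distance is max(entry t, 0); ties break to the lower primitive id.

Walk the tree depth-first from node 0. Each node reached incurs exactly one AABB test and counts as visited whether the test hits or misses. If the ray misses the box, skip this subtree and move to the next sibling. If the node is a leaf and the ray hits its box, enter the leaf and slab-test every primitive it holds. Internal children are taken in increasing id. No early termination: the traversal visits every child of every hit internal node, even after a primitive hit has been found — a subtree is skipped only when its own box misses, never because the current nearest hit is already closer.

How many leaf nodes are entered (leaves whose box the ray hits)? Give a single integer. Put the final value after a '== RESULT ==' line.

Walk:
N0 x:[6,47] y:[-5,31] z:[11/2,25] -> hit [6,25], descend [2, 3, 12, 15]
  N2 x:[6,27] y:[17,31] z:[11/2,19] -> hit [17,19], descend [5, 6, 11]
    N5 x:[26,27] y:[29,31] z:[23/2,27/2] -> miss, prune
    N6 x:[15,19] y:[17,21] z:[17,19] -> hit [17,19] leaf, test {P9@t=17}
    N11 x:[6,7] y:[21,26] z:[11/2,8] -> miss, prune
  N3 x:[30,47] y:[17,29] z:[43/2,25] -> miss, prune
  N12 x:[29,38] y:[-2,24] z:[8,22] -> miss, prune
  N15 x:[12,33] y:[-5,15] z:[31/2,39/2] -> miss, prune

Summary -> nodes [0, 2, 5, 6, 11, 3, 12, 15]; box-tests=8; leaf-entries=1; first=P9

== RESULT ==
1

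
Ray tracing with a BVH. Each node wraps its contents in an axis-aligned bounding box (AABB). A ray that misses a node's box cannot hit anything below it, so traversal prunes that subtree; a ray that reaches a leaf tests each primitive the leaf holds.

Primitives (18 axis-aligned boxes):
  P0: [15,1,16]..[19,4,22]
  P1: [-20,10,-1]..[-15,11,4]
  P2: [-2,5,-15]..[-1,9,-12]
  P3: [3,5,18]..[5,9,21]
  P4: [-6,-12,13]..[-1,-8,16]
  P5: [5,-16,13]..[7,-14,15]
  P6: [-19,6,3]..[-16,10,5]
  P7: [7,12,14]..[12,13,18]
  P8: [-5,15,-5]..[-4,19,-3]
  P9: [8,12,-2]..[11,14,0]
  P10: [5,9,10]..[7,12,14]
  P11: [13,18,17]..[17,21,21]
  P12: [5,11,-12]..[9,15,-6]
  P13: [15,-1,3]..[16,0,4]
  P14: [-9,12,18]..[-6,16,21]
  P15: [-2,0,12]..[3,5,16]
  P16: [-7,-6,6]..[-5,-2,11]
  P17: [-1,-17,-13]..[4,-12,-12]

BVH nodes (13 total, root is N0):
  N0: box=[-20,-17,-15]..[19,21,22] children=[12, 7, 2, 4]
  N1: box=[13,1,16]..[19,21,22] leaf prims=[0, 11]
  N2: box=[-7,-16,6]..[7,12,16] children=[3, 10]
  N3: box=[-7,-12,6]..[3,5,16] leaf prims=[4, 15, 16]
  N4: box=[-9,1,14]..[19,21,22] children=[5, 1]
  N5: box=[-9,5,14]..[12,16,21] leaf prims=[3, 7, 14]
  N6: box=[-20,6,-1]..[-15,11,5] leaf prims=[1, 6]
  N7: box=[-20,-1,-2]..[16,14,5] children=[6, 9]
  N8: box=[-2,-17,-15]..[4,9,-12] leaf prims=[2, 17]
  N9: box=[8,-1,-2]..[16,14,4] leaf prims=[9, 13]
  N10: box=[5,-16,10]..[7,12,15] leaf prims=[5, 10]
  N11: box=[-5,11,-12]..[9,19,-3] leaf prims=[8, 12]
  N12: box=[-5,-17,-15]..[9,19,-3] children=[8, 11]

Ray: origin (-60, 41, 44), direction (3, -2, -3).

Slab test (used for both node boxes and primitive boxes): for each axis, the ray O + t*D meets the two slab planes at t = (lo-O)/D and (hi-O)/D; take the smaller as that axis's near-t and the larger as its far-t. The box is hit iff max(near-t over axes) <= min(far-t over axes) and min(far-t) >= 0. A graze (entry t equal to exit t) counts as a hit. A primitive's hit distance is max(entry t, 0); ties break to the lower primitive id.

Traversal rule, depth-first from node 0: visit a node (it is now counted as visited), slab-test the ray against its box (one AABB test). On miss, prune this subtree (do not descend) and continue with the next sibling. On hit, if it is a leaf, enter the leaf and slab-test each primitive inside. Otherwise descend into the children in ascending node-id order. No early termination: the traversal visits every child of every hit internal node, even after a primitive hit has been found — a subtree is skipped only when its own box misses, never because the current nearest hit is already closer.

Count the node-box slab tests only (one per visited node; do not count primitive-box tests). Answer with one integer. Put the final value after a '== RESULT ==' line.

Walk:
N0 x:[40/3,79/3] y:[10,29] z:[22/3,59/3] -> hit [40/3,59/3], descend [2, 4, 7, 12]
  N2 x:[53/3,67/3] y:[29/2,57/2] z:[28/3,38/3] -> miss, prune
  N4 x:[17,79/3] y:[10,20] z:[22/3,10] -> miss, prune
  N7 x:[40/3,76/3] y:[27/2,21] z:[13,46/3] -> hit [27/2,46/3], descend [6, 9]
    N6 x:[40/3,15] y:[15,35/2] z:[13,15] -> hit [15,15] leaf, test {P1@t=15, P6(miss)}
    N9 x:[68/3,76/3] y:[27/2,21] z:[40/3,46/3] -> miss, prune
  N12 x:[55/3,23] y:[11,29] z:[47/3,59/3] -> hit [55/3,59/3], descend [8, 11]
    N8 x:[58/3,64/3] y:[16,29] z:[56/3,59/3] -> hit [58/3,59/3] leaf, test {P2(miss), P17(miss)}
    N11 x:[55/3,23] y:[11,15] z:[47/3,56/3] -> miss, prune

order=[0, 2, 4, 7, 6, 9, 12, 8, 11]  |boxes|=9  |leaves|=2  hit=P1

== RESULT ==
9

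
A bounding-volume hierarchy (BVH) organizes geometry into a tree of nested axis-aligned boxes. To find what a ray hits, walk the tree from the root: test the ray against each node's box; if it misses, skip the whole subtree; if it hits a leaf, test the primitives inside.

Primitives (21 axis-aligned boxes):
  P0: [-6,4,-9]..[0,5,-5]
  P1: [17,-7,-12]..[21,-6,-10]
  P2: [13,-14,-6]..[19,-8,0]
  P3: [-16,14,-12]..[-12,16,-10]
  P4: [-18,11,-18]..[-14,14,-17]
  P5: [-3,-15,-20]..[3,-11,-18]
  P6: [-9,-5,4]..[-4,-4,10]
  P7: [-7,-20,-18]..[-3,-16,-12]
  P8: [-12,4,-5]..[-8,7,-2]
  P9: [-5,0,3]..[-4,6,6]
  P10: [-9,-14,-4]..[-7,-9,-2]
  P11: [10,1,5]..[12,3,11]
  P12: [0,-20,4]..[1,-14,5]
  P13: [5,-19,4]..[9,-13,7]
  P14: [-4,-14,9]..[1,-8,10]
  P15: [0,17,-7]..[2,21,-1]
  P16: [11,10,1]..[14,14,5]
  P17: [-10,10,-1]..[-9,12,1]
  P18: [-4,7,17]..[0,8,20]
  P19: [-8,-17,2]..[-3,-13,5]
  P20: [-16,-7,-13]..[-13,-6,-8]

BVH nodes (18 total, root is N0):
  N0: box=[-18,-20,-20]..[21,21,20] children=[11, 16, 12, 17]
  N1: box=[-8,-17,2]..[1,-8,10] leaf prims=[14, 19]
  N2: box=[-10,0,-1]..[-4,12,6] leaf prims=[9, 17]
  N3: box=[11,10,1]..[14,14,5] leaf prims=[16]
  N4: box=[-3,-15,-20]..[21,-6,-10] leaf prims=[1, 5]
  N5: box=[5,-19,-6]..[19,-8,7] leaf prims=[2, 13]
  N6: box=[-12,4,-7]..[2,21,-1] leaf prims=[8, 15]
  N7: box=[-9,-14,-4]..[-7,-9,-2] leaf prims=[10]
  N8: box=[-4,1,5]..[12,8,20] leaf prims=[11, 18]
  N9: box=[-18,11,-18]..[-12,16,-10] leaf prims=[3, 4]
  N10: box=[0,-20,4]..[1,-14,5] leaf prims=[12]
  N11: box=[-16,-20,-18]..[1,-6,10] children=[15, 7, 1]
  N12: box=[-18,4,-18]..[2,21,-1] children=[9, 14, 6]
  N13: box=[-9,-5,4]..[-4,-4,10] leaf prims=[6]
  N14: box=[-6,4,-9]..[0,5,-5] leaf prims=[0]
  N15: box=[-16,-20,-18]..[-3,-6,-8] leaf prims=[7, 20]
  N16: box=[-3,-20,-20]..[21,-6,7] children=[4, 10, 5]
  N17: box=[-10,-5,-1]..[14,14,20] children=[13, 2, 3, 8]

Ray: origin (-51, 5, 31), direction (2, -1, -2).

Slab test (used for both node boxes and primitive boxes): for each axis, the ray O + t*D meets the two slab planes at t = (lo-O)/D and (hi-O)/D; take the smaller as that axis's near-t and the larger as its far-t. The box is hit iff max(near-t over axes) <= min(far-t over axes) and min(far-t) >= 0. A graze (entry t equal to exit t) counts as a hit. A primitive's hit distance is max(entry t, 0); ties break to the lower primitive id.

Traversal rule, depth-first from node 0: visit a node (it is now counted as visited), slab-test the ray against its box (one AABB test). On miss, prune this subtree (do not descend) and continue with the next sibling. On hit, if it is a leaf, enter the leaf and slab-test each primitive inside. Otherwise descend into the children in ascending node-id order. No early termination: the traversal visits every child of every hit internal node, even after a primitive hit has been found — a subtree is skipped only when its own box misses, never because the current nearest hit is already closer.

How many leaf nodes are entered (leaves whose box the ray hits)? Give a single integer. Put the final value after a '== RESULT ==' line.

Traverse from the root:
N0 x:[33/2,36] y:[-16,25] z:[11/2,51/2] -> hit [33/2,25], descend [11, 12, 16, 17]
  N11 x:[35/2,26] y:[11,25] z:[21/2,49/2] -> hit [35/2,49/2], descend [1, 7, 15]
    N1 x:[43/2,26] y:[13,22] z:[21/2,29/2] -> miss, prune
    N7 x:[21,22] y:[14,19] z:[33/2,35/2] -> miss, prune
    N15 x:[35/2,24] y:[11,25] z:[39/2,49/2] -> hit [39/2,24] leaf, test {P7@t=22, P20(miss)}
  N12 x:[33/2,53/2] y:[-16,1] z:[16,49/2] -> miss, prune
  N16 x:[24,36] y:[11,25] z:[12,51/2] -> hit [24,25], descend [4, 5, 10]
    N4 x:[24,36] y:[11,20] z:[41/2,51/2] -> miss, prune
    N5 x:[28,35] y:[13,24] z:[12,37/2] -> miss, prune
    N10 x:[51/2,26] y:[19,25] z:[13,27/2] -> miss, prune
  N17 x:[41/2,65/2] y:[-9,10] z:[11/2,16] -> miss, prune

Visited [0, 11, 1, 7, 15, 12, 16, 4, 5, 10, 17]. Tests: 11 box, 1 leaf. Nearest: P7.

== RESULT ==
1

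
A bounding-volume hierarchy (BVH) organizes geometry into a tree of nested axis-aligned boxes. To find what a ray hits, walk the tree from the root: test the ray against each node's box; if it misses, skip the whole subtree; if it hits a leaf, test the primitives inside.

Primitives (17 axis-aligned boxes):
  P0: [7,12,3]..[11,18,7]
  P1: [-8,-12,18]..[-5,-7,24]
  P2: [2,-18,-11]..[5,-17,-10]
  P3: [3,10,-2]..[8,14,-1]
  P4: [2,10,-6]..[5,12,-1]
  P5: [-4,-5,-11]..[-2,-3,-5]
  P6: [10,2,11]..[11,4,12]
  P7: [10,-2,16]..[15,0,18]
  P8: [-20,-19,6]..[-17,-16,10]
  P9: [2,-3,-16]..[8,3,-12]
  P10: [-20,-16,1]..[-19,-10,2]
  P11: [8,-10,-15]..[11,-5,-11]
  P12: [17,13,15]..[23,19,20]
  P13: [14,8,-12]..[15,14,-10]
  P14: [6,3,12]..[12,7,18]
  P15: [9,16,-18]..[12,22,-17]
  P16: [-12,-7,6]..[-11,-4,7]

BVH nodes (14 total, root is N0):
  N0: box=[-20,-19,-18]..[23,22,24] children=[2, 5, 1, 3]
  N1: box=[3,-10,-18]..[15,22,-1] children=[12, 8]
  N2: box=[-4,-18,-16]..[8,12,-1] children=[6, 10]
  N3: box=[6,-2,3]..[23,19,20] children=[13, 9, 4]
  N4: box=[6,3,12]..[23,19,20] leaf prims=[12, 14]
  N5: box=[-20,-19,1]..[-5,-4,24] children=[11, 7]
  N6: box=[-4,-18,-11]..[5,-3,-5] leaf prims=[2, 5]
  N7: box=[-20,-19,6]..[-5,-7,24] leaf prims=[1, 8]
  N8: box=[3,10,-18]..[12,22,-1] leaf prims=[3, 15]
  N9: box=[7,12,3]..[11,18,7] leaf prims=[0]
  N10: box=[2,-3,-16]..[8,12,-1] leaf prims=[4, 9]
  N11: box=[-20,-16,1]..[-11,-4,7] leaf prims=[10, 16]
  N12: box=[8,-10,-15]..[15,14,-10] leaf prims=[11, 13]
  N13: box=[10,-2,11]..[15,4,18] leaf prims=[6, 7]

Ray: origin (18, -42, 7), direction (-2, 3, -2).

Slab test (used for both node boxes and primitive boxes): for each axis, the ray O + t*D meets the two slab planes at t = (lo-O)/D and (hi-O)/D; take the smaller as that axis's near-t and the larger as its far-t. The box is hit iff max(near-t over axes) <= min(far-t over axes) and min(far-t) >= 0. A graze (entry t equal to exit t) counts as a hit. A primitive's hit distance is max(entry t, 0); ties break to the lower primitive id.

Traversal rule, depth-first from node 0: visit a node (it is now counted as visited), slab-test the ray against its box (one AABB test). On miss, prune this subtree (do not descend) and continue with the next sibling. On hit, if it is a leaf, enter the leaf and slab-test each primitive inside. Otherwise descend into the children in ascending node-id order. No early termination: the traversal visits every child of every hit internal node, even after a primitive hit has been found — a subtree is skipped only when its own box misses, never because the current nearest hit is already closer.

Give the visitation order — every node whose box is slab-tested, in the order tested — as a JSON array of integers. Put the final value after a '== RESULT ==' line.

Walk:
N0 x:[-5/2,19] y:[23/3,64/3] z:[-17/2,25/2] -> hit [23/3,25/2], descend [1, 2, 3, 5]
  N1 x:[3/2,15/2] y:[32/3,64/3] z:[4,25/2] -> miss, prune
  N2 x:[5,11] y:[8,18] z:[4,23/2] -> hit [8,11], descend [6, 10]
    N6 x:[13/2,11] y:[8,13] z:[6,9] -> hit [8,9] leaf, test {P2(miss), P5(miss)}
    N10 x:[5,8] y:[13,18] z:[4,23/2] -> miss, prune
  N3 x:[-5/2,6] y:[40/3,61/3] z:[-13/2,2] -> miss, prune
  N5 x:[23/2,19] y:[23/3,38/3] z:[-17/2,3] -> miss, prune

7 AABB tests over nodes [0, 1, 2, 6, 10, 3, 5]; 1 leaf entered; closest miss.

== RESULT ==
[0, 1, 2, 6, 10, 3, 5]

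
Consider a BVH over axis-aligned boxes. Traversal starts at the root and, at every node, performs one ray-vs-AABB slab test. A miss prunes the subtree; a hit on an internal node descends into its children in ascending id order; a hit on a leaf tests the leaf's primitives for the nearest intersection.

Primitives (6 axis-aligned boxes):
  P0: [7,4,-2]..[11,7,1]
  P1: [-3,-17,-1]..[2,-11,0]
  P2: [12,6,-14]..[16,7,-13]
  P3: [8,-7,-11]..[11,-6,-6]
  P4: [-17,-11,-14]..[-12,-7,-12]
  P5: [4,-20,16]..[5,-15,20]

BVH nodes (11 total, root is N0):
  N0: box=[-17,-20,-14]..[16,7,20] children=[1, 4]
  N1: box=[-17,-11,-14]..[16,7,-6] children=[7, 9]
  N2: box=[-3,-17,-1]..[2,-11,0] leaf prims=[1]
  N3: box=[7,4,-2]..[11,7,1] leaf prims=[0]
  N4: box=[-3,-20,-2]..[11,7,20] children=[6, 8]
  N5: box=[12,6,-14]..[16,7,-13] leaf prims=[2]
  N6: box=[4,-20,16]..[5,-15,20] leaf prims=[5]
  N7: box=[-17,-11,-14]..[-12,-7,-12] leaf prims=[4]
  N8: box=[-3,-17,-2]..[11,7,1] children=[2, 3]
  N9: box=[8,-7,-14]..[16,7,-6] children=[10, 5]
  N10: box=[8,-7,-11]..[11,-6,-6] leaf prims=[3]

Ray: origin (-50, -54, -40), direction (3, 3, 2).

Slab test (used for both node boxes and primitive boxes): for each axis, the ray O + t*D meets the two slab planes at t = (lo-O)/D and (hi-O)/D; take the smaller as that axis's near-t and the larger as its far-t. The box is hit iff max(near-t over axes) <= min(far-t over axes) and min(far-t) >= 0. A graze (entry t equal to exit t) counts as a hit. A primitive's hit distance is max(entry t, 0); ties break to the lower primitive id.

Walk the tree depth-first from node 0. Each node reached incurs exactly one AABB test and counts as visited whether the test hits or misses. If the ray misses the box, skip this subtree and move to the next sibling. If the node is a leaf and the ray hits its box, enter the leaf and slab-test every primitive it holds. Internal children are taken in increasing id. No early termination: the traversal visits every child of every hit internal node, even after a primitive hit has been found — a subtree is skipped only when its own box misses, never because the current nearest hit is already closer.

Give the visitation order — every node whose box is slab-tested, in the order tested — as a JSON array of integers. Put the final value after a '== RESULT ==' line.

Walk:
N0 x:[11,22] y:[34/3,61/3] z:[13,30] -> hit [13,61/3], descend [1, 4]
  N1 x:[11,22] y:[43/3,61/3] z:[13,17] -> hit [43/3,17], descend [7, 9]
    N7 x:[11,38/3] y:[43/3,47/3] z:[13,14] -> miss, prune
    N9 x:[58/3,22] y:[47/3,61/3] z:[13,17] -> miss, prune
  N4 x:[47/3,61/3] y:[34/3,61/3] z:[19,30] -> hit [19,61/3], descend [6, 8]
    N6 x:[18,55/3] y:[34/3,13] z:[28,30] -> miss, prune
    N8 x:[47/3,61/3] y:[37/3,61/3] z:[19,41/2] -> hit [19,61/3], descend [2, 3]
      N2 x:[47/3,52/3] y:[37/3,43/3] z:[39/2,20] -> miss, prune
      N3 x:[19,61/3] y:[58/3,61/3] z:[19,41/2] -> hit [58/3,61/3] leaf, test {P0@t=58/3}

order=[0, 1, 7, 9, 4, 6, 8, 2, 3]  |boxes|=9  |leaves|=1  hit=P0

== RESULT ==
[0, 1, 7, 9, 4, 6, 8, 2, 3]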